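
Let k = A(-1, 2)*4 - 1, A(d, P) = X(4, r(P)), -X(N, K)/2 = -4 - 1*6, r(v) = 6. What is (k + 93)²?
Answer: 29584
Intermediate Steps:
X(N, K) = 20 (X(N, K) = -2*(-4 - 1*6) = -2*(-4 - 6) = -2*(-10) = 20)
A(d, P) = 20
k = 79 (k = 20*4 - 1 = 80 - 1 = 79)
(k + 93)² = (79 + 93)² = 172² = 29584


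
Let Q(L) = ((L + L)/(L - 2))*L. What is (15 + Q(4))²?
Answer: 961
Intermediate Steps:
Q(L) = 2*L²/(-2 + L) (Q(L) = ((2*L)/(-2 + L))*L = (2*L/(-2 + L))*L = 2*L²/(-2 + L))
(15 + Q(4))² = (15 + 2*4²/(-2 + 4))² = (15 + 2*16/2)² = (15 + 2*16*(½))² = (15 + 16)² = 31² = 961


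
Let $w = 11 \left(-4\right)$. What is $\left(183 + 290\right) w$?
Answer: $-20812$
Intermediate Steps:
$w = -44$
$\left(183 + 290\right) w = \left(183 + 290\right) \left(-44\right) = 473 \left(-44\right) = -20812$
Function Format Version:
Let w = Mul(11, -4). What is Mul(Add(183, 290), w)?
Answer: -20812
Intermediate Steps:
w = -44
Mul(Add(183, 290), w) = Mul(Add(183, 290), -44) = Mul(473, -44) = -20812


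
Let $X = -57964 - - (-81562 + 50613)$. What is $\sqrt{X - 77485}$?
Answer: $i \sqrt{166398} \approx 407.92 i$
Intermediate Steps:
$X = -88913$ ($X = -57964 - \left(-1\right) \left(-30949\right) = -57964 - 30949 = -88913$)
$\sqrt{X - 77485} = \sqrt{-88913 - 77485} = \sqrt{-166398} = i \sqrt{166398}$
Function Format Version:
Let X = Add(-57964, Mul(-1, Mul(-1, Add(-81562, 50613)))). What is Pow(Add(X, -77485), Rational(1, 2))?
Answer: Mul(I, Pow(166398, Rational(1, 2))) ≈ Mul(407.92, I)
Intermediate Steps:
X = -88913 (X = Add(-57964, Mul(-1, Mul(-1, -30949))) = Add(-57964, Mul(-1, 30949)) = Add(-57964, -30949) = -88913)
Pow(Add(X, -77485), Rational(1, 2)) = Pow(Add(-88913, -77485), Rational(1, 2)) = Pow(-166398, Rational(1, 2)) = Mul(I, Pow(166398, Rational(1, 2)))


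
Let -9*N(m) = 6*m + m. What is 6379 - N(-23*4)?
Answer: 56767/9 ≈ 6307.4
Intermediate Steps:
N(m) = -7*m/9 (N(m) = -(6*m + m)/9 = -7*m/9)
6379 - N(-23*4) = 6379 - (-7)*(-23*4)/9 = 6379 - (-7)*(-92)/9 = 6379 - 1*644/9 = 6379 - 644/9 = 56767/9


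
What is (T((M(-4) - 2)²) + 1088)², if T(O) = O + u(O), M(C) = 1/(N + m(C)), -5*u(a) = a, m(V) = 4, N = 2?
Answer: 2408944561/2025 ≈ 1.1896e+6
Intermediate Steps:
u(a) = -a/5
M(C) = ⅙ (M(C) = 1/(2 + 4) = 1/6 = ⅙)
T(O) = 4*O/5 (T(O) = O - O/5 = 4*O/5)
(T((M(-4) - 2)²) + 1088)² = (4*(⅙ - 2)²/5 + 1088)² = (4*(-11/6)²/5 + 1088)² = ((⅘)*(121/36) + 1088)² = (121/45 + 1088)² = (49081/45)² = 2408944561/2025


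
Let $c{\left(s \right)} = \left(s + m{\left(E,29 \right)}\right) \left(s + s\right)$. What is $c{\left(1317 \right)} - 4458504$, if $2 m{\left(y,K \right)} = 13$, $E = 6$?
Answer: $-972405$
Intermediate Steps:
$m{\left(y,K \right)} = \frac{13}{2}$ ($m{\left(y,K \right)} = \frac{1}{2} \cdot 13 = \frac{13}{2}$)
$c{\left(s \right)} = 2 s \left(\frac{13}{2} + s\right)$ ($c{\left(s \right)} = \left(s + \frac{13}{2}\right) \left(s + s\right) = \left(\frac{13}{2} + s\right) 2 s = 2 s \left(\frac{13}{2} + s\right)$)
$c{\left(1317 \right)} - 4458504 = 1317 \left(13 + 2 \cdot 1317\right) - 4458504 = 1317 \left(13 + 2634\right) - 4458504 = 1317 \cdot 2647 - 4458504 = 3486099 - 4458504 = -972405$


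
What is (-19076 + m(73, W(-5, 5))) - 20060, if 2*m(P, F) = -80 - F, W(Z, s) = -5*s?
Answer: -78327/2 ≈ -39164.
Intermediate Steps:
m(P, F) = -40 - F/2 (m(P, F) = (-80 - F)/2 = -40 - F/2)
(-19076 + m(73, W(-5, 5))) - 20060 = (-19076 + (-40 - (-5)*5/2)) - 20060 = (-19076 + (-40 - ½*(-25))) - 20060 = (-19076 + (-40 + 25/2)) - 20060 = (-19076 - 55/2) - 20060 = -38207/2 - 20060 = -78327/2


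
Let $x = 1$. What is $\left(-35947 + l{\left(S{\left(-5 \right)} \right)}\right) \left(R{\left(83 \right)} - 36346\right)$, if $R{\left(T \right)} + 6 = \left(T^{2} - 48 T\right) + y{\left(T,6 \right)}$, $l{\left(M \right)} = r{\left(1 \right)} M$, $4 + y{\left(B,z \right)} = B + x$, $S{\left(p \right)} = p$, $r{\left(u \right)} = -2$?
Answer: $1199109879$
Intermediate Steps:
$y{\left(B,z \right)} = -3 + B$ ($y{\left(B,z \right)} = -4 + \left(B + 1\right) = -4 + \left(1 + B\right) = -3 + B$)
$l{\left(M \right)} = - 2 M$
$R{\left(T \right)} = -9 + T^{2} - 47 T$ ($R{\left(T \right)} = -6 + \left(\left(T^{2} - 48 T\right) + \left(-3 + T\right)\right) = -6 - \left(3 - T^{2} + 47 T\right) = -9 + T^{2} - 47 T$)
$\left(-35947 + l{\left(S{\left(-5 \right)} \right)}\right) \left(R{\left(83 \right)} - 36346\right) = \left(-35947 - -10\right) \left(\left(-9 + 83^{2} - 3901\right) - 36346\right) = \left(-35947 + 10\right) \left(\left(-9 + 6889 - 3901\right) - 36346\right) = - 35937 \left(2979 - 36346\right) = \left(-35937\right) \left(-33367\right) = 1199109879$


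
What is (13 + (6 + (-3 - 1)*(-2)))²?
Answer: 729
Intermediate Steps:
(13 + (6 + (-3 - 1)*(-2)))² = (13 + (6 - 4*(-2)))² = (13 + (6 + 8))² = (13 + 14)² = 27² = 729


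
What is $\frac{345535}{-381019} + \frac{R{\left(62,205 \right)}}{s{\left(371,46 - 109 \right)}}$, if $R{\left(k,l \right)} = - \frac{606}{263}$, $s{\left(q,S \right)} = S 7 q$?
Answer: $- \frac{4956011357747}{5465043532389} \approx -0.90686$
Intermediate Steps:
$s{\left(q,S \right)} = 7 S q$
$R{\left(k,l \right)} = - \frac{606}{263}$ ($R{\left(k,l \right)} = \left(-606\right) \frac{1}{263} = - \frac{606}{263}$)
$\frac{345535}{-381019} + \frac{R{\left(62,205 \right)}}{s{\left(371,46 - 109 \right)}} = \frac{345535}{-381019} - \frac{606}{263 \cdot 7 \left(46 - 109\right) 371} = 345535 \left(- \frac{1}{381019}\right) - \frac{606}{263 \cdot 7 \left(46 - 109\right) 371} = - \frac{345535}{381019} - \frac{606}{263 \cdot 7 \left(-63\right) 371} = - \frac{345535}{381019} - \frac{606}{263 \left(-163611\right)} = - \frac{345535}{381019} - - \frac{202}{14343231} = - \frac{345535}{381019} + \frac{202}{14343231} = - \frac{4956011357747}{5465043532389}$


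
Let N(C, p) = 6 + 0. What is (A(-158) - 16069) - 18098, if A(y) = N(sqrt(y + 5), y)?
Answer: -34161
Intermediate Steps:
N(C, p) = 6
A(y) = 6
(A(-158) - 16069) - 18098 = (6 - 16069) - 18098 = -16063 - 18098 = -34161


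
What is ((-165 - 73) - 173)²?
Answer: 168921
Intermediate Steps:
((-165 - 73) - 173)² = (-238 - 173)² = (-411)² = 168921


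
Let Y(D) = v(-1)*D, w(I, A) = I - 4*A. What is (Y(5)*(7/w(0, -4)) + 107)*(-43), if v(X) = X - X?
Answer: -4601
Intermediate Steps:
v(X) = 0
Y(D) = 0 (Y(D) = 0*D = 0)
(Y(5)*(7/w(0, -4)) + 107)*(-43) = (0*(7/(0 - 4*(-4))) + 107)*(-43) = (0*(7/(0 + 16)) + 107)*(-43) = (0*(7/16) + 107)*(-43) = (0 + 107)*(-43) = 107*(-43) = -4601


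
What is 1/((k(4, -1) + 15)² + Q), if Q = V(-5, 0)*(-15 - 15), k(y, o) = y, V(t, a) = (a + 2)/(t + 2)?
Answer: 1/381 ≈ 0.0026247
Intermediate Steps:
V(t, a) = (2 + a)/(2 + t)
Q = 20 (Q = ((2 + 0)/(2 - 5))*(-15 - 15) = (2/(-3))*(-30) = -⅓*2*(-30) = -⅔*(-30) = 20)
1/((k(4, -1) + 15)² + Q) = 1/((4 + 15)² + 20) = 1/(19² + 20) = 1/(361 + 20) = 1/381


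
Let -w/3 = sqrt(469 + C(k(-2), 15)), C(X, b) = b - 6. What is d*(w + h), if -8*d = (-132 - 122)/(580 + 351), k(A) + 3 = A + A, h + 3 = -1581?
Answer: -50292/931 - 381*sqrt(478)/3724 ≈ -56.256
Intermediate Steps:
h = -1584 (h = -3 - 1581 = -1584)
k(A) = -3 + 2*A (k(A) = -3 + (A + A) = -3 + 2*A)
C(X, b) = -6 + b
d = 127/3724 (d = -(-132 - 122)/(8*(580 + 351)) = -(-127)/(4*931) = -1/8*(-254/931) = 127/3724 ≈ 0.034103)
w = -3*sqrt(478) (w = -3*sqrt(469 + (-6 + 15)) = -3*sqrt(469 + 9) = -3*sqrt(478) ≈ -65.590)
d*(w + h) = 127*(-3*sqrt(478) - 1584)/3724 = 127*(-1584 - 3*sqrt(478))/3724 = -50292/931 - 381*sqrt(478)/3724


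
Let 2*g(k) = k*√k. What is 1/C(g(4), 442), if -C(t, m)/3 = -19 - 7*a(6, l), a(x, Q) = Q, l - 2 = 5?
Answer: 1/204 ≈ 0.0049020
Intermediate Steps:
l = 7 (l = 2 + 5 = 7)
g(k) = k^(3/2)/2 (g(k) = (k*√k)/2 = k^(3/2)/2)
C(t, m) = 204 (C(t, m) = -3*(-19 - 7*7) = -3*(-19 - 49) = -3*(-68) = 204)
1/C(g(4), 442) = 1/204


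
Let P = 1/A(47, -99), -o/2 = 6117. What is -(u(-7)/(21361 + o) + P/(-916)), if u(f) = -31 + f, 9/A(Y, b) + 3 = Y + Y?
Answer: 1143829/75242988 ≈ 0.015202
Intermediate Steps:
o = -12234 (o = -2*6117 = -12234)
A(Y, b) = 9/(-3 + 2*Y) (A(Y, b) = 9/(-3 + (Y + Y)) = 9/(-3 + 2*Y))
P = 91/9 (P = 1/(9/(-3 + 2*47)) = 1/(9/(-3 + 94)) = 1/(9/91) = 91/9 ≈ 10.111)
-(u(-7)/(21361 + o) + P/(-916)) = -((-31 - 7)/(21361 - 12234) + (91/9)/(-916)) = -(-38/9127 + (91/9)*(-1/916)) = -(-38*1/9127 - 91/8244) = -(-38/9127 - 91/8244) = -1*(-1143829/75242988) = 1143829/75242988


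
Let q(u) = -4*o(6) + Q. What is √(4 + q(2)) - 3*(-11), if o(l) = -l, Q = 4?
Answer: 33 + 4*√2 ≈ 38.657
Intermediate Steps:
q(u) = 28 (q(u) = -(-4)*6 + 4 = -4*(-6) + 4 = 24 + 4 = 28)
√(4 + q(2)) - 3*(-11) = √(4 + 28) - 3*(-11) = √32 + 33 = 4*√2 + 33 = 33 + 4*√2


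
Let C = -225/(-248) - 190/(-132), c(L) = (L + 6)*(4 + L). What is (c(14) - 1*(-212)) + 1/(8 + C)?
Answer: 48443428/84677 ≈ 572.10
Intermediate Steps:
c(L) = (4 + L)*(6 + L) (c(L) = (6 + L)*(4 + L) = (4 + L)*(6 + L))
C = 19205/8184 (C = -225*(-1/248) - 190*(-1/132) = 225/248 + 95/66 = 19205/8184 ≈ 2.3467)
(c(14) - 1*(-212)) + 1/(8 + C) = ((24 + 14² + 10*14) - 1*(-212)) + 1/(8 + 19205/8184) = ((24 + 196 + 140) + 212) + 1/(84677/8184) = (360 + 212) + 8184/84677 = 572 + 8184/84677 = 48443428/84677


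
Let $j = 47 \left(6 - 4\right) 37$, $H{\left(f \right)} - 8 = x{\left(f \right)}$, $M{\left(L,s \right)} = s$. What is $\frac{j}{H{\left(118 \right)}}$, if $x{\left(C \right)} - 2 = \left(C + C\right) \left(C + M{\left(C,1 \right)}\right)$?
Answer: $\frac{1739}{14047} \approx 0.1238$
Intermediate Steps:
$x{\left(C \right)} = 2 + 2 C \left(1 + C\right)$ ($x{\left(C \right)} = 2 + \left(C + C\right) \left(C + 1\right) = 2 + 2 C \left(1 + C\right)$)
$H{\left(f \right)} = 10 + 2 f + 2 f^{2}$ ($H{\left(f \right)} = 8 + \left(2 + 2 f + 2 f^{2}\right) = 10 + 2 f + 2 f^{2}$)
$j = 3478$ ($j = 47 \cdot 2 \cdot 37 = 94 \cdot 37 = 3478$)
$\frac{j}{H{\left(118 \right)}} = \frac{3478}{10 + 2 \cdot 118 + 2 \cdot 118^{2}} = \frac{3478}{10 + 236 + 2 \cdot 13924} = \frac{3478}{10 + 236 + 27848} = \frac{3478}{28094} = 3478 \cdot \frac{1}{28094} = \frac{1739}{14047}$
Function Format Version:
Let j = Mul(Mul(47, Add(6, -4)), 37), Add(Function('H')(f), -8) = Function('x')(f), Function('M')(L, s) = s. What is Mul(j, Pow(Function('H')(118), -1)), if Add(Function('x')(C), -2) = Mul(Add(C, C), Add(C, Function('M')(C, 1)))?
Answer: Rational(1739, 14047) ≈ 0.12380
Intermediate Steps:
Function('x')(C) = Add(2, Mul(2, C, Add(1, C))) (Function('x')(C) = Add(2, Mul(Add(C, C), Add(C, 1))) = Add(2, Mul(Mul(2, C), Add(1, C))) = Add(2, Mul(2, C, Add(1, C))))
Function('H')(f) = Add(10, Mul(2, f), Mul(2, Pow(f, 2))) (Function('H')(f) = Add(8, Add(2, Mul(2, f), Mul(2, Pow(f, 2)))) = Add(10, Mul(2, f), Mul(2, Pow(f, 2))))
j = 3478 (j = Mul(Mul(47, 2), 37) = Mul(94, 37) = 3478)
Mul(j, Pow(Function('H')(118), -1)) = Mul(3478, Pow(Add(10, Mul(2, 118), Mul(2, Pow(118, 2))), -1)) = Mul(3478, Pow(Add(10, 236, Mul(2, 13924)), -1)) = Mul(3478, Pow(Add(10, 236, 27848), -1)) = Mul(3478, Pow(28094, -1)) = Mul(3478, Rational(1, 28094)) = Rational(1739, 14047)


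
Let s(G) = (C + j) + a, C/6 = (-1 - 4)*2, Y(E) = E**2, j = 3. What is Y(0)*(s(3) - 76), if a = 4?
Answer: 0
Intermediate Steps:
C = -60 (C = 6*((-1 - 4)*2) = 6*(-5*2) = 6*(-10) = -60)
s(G) = -53 (s(G) = (-60 + 3) + 4 = -57 + 4 = -53)
Y(0)*(s(3) - 76) = 0**2*(-53 - 76) = 0*(-129) = 0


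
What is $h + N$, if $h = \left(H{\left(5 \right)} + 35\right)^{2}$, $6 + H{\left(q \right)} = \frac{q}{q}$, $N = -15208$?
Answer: $-14308$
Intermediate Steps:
$H{\left(q \right)} = -5$ ($H{\left(q \right)} = -6 + \frac{q}{q} = -6 + 1 = -5$)
$h = 900$ ($h = \left(-5 + 35\right)^{2} = 30^{2} = 900$)
$h + N = 900 - 15208 = -14308$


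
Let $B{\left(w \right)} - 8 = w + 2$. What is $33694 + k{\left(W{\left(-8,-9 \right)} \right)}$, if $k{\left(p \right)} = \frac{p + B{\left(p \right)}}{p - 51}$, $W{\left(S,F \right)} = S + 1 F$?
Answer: $\frac{572804}{17} \approx 33694.0$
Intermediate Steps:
$B{\left(w \right)} = 10 + w$ ($B{\left(w \right)} = 8 + \left(w + 2\right) = 8 + \left(2 + w\right) = 10 + w$)
$W{\left(S,F \right)} = F + S$ ($W{\left(S,F \right)} = S + F = F + S$)
$k{\left(p \right)} = \frac{10 + 2 p}{-51 + p}$ ($k{\left(p \right)} = \frac{p + \left(10 + p\right)}{p - 51} = \frac{10 + 2 p}{-51 + p}$)
$33694 + k{\left(W{\left(-8,-9 \right)} \right)} = 33694 + \frac{2 \left(5 - 17\right)}{-51 - 17} = 33694 + 2 \frac{1}{-68} \left(-12\right) = 33694 + 2 \left(- \frac{1}{68}\right) \left(-12\right) = 33694 + \frac{6}{17} = \frac{572804}{17}$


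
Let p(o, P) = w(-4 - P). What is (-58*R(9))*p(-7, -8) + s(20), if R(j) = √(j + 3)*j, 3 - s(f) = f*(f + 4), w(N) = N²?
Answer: -477 - 16704*√3 ≈ -29409.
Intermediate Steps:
p(o, P) = (-4 - P)²
s(f) = 3 - f*(4 + f) (s(f) = 3 - f*(f + 4) = 3 - f*(4 + f))
R(j) = j*√(3 + j) (R(j) = √(3 + j)*j = j*√(3 + j))
(-58*R(9))*p(-7, -8) + s(20) = (-522*√(3 + 9))*(4 - 8)² + (3 - 1*20² - 4*20) = -522*√12*(-4)² + (3 - 1*400 - 80) = -522*2*√3*16 + (3 - 400 - 80) = -1044*√3*16 - 477 = -16704*√3 - 477 = -477 - 16704*√3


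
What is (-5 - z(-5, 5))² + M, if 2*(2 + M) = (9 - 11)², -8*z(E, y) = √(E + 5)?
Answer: 25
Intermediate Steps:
z(E, y) = -√(5 + E)/8 (z(E, y) = -√(E + 5)/8 = -√(5 + E)/8)
M = 0 (M = -2 + (9 - 11)²/2 = -2 + (½)*(-2)² = -2 + (½)*4 = -2 + 2 = 0)
(-5 - z(-5, 5))² + M = (-5 - (-1)*√(5 - 5)/8)² + 0 = (-5 - (-1)*√0/8)² + 0 = (-5 - (-1)*0/8)² + 0 = (-5 - 1*0)² + 0 = (-5 + 0)² + 0 = (-5)² + 0 = 25 + 0 = 25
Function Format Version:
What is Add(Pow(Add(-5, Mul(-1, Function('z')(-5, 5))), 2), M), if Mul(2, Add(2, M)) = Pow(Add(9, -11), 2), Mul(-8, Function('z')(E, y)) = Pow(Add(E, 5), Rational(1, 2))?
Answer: 25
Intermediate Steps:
Function('z')(E, y) = Mul(Rational(-1, 8), Pow(Add(5, E), Rational(1, 2))) (Function('z')(E, y) = Mul(Rational(-1, 8), Pow(Add(E, 5), Rational(1, 2))) = Mul(Rational(-1, 8), Pow(Add(5, E), Rational(1, 2))))
M = 0 (M = Add(-2, Mul(Rational(1, 2), Pow(Add(9, -11), 2))) = Add(-2, Mul(Rational(1, 2), Pow(-2, 2))) = Add(-2, Mul(Rational(1, 2), 4)) = Add(-2, 2) = 0)
Add(Pow(Add(-5, Mul(-1, Function('z')(-5, 5))), 2), M) = Add(Pow(Add(-5, Mul(-1, Mul(Rational(-1, 8), Pow(Add(5, -5), Rational(1, 2))))), 2), 0) = Add(Pow(Add(-5, Mul(-1, Mul(Rational(-1, 8), Pow(0, Rational(1, 2))))), 2), 0) = Add(Pow(Add(-5, Mul(-1, Mul(Rational(-1, 8), 0))), 2), 0) = Add(Pow(Add(-5, Mul(-1, 0)), 2), 0) = Add(Pow(Add(-5, 0), 2), 0) = Add(Pow(-5, 2), 0) = Add(25, 0) = 25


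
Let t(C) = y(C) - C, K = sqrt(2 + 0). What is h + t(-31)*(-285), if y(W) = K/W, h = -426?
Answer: -9261 + 285*sqrt(2)/31 ≈ -9248.0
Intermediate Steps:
K = sqrt(2) ≈ 1.4142
y(W) = sqrt(2)/W
t(C) = -C + sqrt(2)/C (t(C) = sqrt(2)/C - C = -C + sqrt(2)/C)
h + t(-31)*(-285) = -426 + (-1*(-31) + sqrt(2)/(-31))*(-285) = -426 + (31 + sqrt(2)*(-1/31))*(-285) = -426 + (31 - sqrt(2)/31)*(-285) = -426 + (-8835 + 285*sqrt(2)/31) = -9261 + 285*sqrt(2)/31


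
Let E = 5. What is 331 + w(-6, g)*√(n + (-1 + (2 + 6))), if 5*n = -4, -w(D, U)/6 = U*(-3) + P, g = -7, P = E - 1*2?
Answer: 331 - 144*√155/5 ≈ -27.557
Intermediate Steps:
P = 3 (P = 5 - 1*2 = 5 - 2 = 3)
w(D, U) = -18 + 18*U (w(D, U) = -6*(U*(-3) + 3) = -6*(-3*U + 3) = -6*(3 - 3*U) = -18 + 18*U)
n = -⅘ (n = (⅕)*(-4) = -⅘ ≈ -0.80000)
331 + w(-6, g)*√(n + (-1 + (2 + 6))) = 331 + (-18 + 18*(-7))*√(-⅘ + (-1 + (2 + 6))) = 331 + (-18 - 126)*√(-⅘ + (-1 + 8)) = 331 - 144*√(-⅘ + 7) = 331 - 144*√155/5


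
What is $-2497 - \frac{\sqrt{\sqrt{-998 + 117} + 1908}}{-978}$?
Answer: $-2497 + \frac{\sqrt{1908 + i \sqrt{881}}}{978} \approx -2497.0 + 0.00034739 i$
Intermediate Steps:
$-2497 - \frac{\sqrt{\sqrt{-998 + 117} + 1908}}{-978} = -2497 - \sqrt{\sqrt{-881} + 1908} \left(- \frac{1}{978}\right) = -2497 - \sqrt{i \sqrt{881} + 1908} \left(- \frac{1}{978}\right) = -2497 - \sqrt{1908 + i \sqrt{881}} \left(- \frac{1}{978}\right) = -2497 - - \frac{\sqrt{1908 + i \sqrt{881}}}{978} = -2497 + \frac{\sqrt{1908 + i \sqrt{881}}}{978}$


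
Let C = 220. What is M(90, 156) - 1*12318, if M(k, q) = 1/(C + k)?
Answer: -3818579/310 ≈ -12318.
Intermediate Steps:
M(k, q) = 1/(220 + k)
M(90, 156) - 1*12318 = 1/(220 + 90) - 1*12318 = 1/310 - 12318 = -3818579/310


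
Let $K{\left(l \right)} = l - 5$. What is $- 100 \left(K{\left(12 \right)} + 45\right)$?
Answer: $-5200$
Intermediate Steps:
$K{\left(l \right)} = -5 + l$
$- 100 \left(K{\left(12 \right)} + 45\right) = - 100 \left(\left(-5 + 12\right) + 45\right) = - 100 \left(7 + 45\right) = \left(-100\right) 52 = -5200$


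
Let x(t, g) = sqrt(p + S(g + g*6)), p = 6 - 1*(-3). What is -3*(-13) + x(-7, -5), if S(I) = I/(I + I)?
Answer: 39 + sqrt(38)/2 ≈ 42.082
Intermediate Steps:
p = 9 (p = 6 + 3 = 9)
S(I) = 1/2 (S(I) = I/((2*I)) = I*(1/(2*I)) = 1/2)
x(t, g) = sqrt(38)/2 (x(t, g) = sqrt(9 + 1/2) = sqrt(19/2) = sqrt(38)/2)
-3*(-13) + x(-7, -5) = -3*(-13) + sqrt(38)/2 = 39 + sqrt(38)/2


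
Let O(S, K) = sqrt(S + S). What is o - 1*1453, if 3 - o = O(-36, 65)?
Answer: -1450 - 6*I*sqrt(2) ≈ -1450.0 - 8.4853*I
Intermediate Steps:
O(S, K) = sqrt(2)*sqrt(S) (O(S, K) = sqrt(2*S) = sqrt(2)*sqrt(S))
o = 3 - 6*I*sqrt(2) (o = 3 - sqrt(2)*sqrt(-36) = 3 - sqrt(2)*6*I = 3 - 6*I*sqrt(2) ≈ 3.0 - 8.4853*I)
o - 1*1453 = (3 - 6*I*sqrt(2)) - 1*1453 = (3 - 6*I*sqrt(2)) - 1453 = -1450 - 6*I*sqrt(2)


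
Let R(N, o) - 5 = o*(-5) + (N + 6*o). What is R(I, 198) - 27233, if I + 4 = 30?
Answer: -27004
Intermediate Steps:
I = 26 (I = -4 + 30 = 26)
R(N, o) = 5 + N + o (R(N, o) = 5 + (o*(-5) + (N + 6*o)) = 5 + (-5*o + (N + 6*o)) = 5 + (N + o) = 5 + N + o)
R(I, 198) - 27233 = (5 + 26 + 198) - 27233 = 229 - 27233 = -27004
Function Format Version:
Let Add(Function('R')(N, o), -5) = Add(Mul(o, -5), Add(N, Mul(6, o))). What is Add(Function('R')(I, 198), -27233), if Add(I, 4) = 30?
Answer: -27004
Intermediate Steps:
I = 26 (I = Add(-4, 30) = 26)
Function('R')(N, o) = Add(5, N, o) (Function('R')(N, o) = Add(5, Add(Mul(o, -5), Add(N, Mul(6, o)))) = Add(5, Add(Mul(-5, o), Add(N, Mul(6, o)))) = Add(5, Add(N, o)) = Add(5, N, o))
Add(Function('R')(I, 198), -27233) = Add(Add(5, 26, 198), -27233) = Add(229, -27233) = -27004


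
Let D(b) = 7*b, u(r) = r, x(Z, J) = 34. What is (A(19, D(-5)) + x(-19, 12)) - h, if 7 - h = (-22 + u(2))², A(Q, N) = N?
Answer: 392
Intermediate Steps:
h = -393 (h = 7 - (-22 + 2)² = 7 - 1*(-20)² = 7 - 1*400 = 7 - 400 = -393)
(A(19, D(-5)) + x(-19, 12)) - h = (7*(-5) + 34) - 1*(-393) = (-35 + 34) + 393 = -1 + 393 = 392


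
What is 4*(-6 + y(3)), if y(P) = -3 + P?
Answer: -24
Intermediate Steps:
4*(-6 + y(3)) = 4*(-6 + (-3 + 3)) = 4*(-6 + 0) = 4*(-6) = -24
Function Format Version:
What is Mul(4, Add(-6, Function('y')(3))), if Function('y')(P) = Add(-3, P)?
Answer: -24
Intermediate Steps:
Mul(4, Add(-6, Function('y')(3))) = Mul(4, Add(-6, Add(-3, 3))) = Mul(4, Add(-6, 0)) = Mul(4, -6) = -24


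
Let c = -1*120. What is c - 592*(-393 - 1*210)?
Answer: 356856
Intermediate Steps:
c = -120
c - 592*(-393 - 1*210) = -120 - 592*(-393 - 1*210) = -120 - 592*(-393 - 210) = -120 - 592*(-603) = -120 + 356976 = 356856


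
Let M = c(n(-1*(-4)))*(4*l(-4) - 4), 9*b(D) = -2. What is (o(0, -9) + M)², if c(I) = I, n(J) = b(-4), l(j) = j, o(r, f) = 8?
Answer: 12544/81 ≈ 154.86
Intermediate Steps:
b(D) = -2/9 (b(D) = (⅑)*(-2) = -2/9)
n(J) = -2/9
M = 40/9 (M = -2*(4*(-4) - 4)/9 = -2*(-16 - 4)/9 = -2/9*(-20) = 40/9 ≈ 4.4444)
(o(0, -9) + M)² = (8 + 40/9)² = (112/9)² = 12544/81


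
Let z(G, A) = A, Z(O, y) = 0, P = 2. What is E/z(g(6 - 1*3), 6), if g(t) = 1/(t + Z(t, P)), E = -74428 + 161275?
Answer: 28949/2 ≈ 14475.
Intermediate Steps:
E = 86847
g(t) = 1/t (g(t) = 1/(t + 0) = 1/t)
E/z(g(6 - 1*3), 6) = 86847/6 = 86847*(⅙) = 28949/2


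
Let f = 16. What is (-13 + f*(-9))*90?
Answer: -14130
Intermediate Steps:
(-13 + f*(-9))*90 = (-13 + 16*(-9))*90 = (-13 - 144)*90 = -157*90 = -14130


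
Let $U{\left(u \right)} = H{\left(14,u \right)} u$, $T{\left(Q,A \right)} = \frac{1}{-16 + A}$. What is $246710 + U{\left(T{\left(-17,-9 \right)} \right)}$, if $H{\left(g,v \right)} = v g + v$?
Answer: $\frac{30838753}{125} \approx 2.4671 \cdot 10^{5}$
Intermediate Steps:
$H{\left(g,v \right)} = v + g v$ ($H{\left(g,v \right)} = g v + v = v + g v$)
$U{\left(u \right)} = 15 u^{2}$ ($U{\left(u \right)} = u \left(1 + 14\right) u = u 15 u = 15 u u = 15 u^{2}$)
$246710 + U{\left(T{\left(-17,-9 \right)} \right)} = 246710 + 15 \left(\frac{1}{-16 - 9}\right)^{2} = 246710 + 15 \left(\frac{1}{-25}\right)^{2} = 246710 + 15 \left(- \frac{1}{25}\right)^{2} = 246710 + 15 \cdot \frac{1}{625} = 246710 + \frac{3}{125} = \frac{30838753}{125}$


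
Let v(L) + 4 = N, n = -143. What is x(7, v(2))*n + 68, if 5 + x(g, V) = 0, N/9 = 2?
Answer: 783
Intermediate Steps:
N = 18 (N = 9*2 = 18)
v(L) = 14 (v(L) = -4 + 18 = 14)
x(g, V) = -5 (x(g, V) = -5 + 0 = -5)
x(7, v(2))*n + 68 = -5*(-143) + 68 = 715 + 68 = 783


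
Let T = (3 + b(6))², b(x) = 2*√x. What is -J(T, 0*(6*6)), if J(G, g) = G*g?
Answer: 0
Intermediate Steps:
T = (3 + 2*√6)² ≈ 62.394
-J(T, 0*(6*6)) = -(33 + 12*√6)*0*(6*6) = -(33 + 12*√6)*0*36 = -(33 + 12*√6)*0 = -1*0 = 0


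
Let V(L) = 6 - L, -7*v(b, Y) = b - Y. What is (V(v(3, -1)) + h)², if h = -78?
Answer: 250000/49 ≈ 5102.0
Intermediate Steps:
v(b, Y) = -b/7 + Y/7 (v(b, Y) = -(b - Y)/7 = -b/7 + Y/7)
(V(v(3, -1)) + h)² = ((6 - (-⅐*3 + (⅐)*(-1))) - 78)² = ((6 - (-3/7 - ⅐)) - 78)² = ((6 - 1*(-4/7)) - 78)² = ((6 + 4/7) - 78)² = (46/7 - 78)² = (-500/7)² = 250000/49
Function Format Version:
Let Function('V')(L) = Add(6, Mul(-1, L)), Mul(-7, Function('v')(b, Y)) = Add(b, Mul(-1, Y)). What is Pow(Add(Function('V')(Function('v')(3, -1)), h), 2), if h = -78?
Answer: Rational(250000, 49) ≈ 5102.0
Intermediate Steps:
Function('v')(b, Y) = Add(Mul(Rational(-1, 7), b), Mul(Rational(1, 7), Y)) (Function('v')(b, Y) = Mul(Rational(-1, 7), Add(b, Mul(-1, Y))) = Add(Mul(Rational(-1, 7), b), Mul(Rational(1, 7), Y)))
Pow(Add(Function('V')(Function('v')(3, -1)), h), 2) = Pow(Add(Add(6, Mul(-1, Add(Mul(Rational(-1, 7), 3), Mul(Rational(1, 7), -1)))), -78), 2) = Pow(Add(Add(6, Mul(-1, Add(Rational(-3, 7), Rational(-1, 7)))), -78), 2) = Pow(Add(Add(6, Mul(-1, Rational(-4, 7))), -78), 2) = Pow(Add(Add(6, Rational(4, 7)), -78), 2) = Pow(Add(Rational(46, 7), -78), 2) = Pow(Rational(-500, 7), 2) = Rational(250000, 49)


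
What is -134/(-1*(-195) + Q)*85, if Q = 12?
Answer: -11390/207 ≈ -55.024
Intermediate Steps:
-134/(-1*(-195) + Q)*85 = -134/(-1*(-195) + 12)*85 = -134/(195 + 12)*85 = -134/207*85 = -11390/207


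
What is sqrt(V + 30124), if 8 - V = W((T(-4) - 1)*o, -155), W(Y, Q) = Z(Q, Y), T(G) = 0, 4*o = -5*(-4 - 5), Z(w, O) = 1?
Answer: sqrt(30131) ≈ 173.58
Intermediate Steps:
o = 45/4 (o = (-5*(-4 - 5))/4 = (-5*(-9))/4 = (1/4)*45 = 45/4 ≈ 11.250)
W(Y, Q) = 1
V = 7 (V = 8 - 1*1 = 8 - 1 = 7)
sqrt(V + 30124) = sqrt(7 + 30124) = sqrt(30131)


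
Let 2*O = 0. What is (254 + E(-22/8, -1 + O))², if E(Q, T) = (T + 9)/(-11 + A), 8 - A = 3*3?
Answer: 577600/9 ≈ 64178.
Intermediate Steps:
O = 0 (O = (½)*0 = 0)
A = -1 (A = 8 - 3*3 = 8 - 1*9 = 8 - 9 = -1)
E(Q, T) = -¾ - T/12 (E(Q, T) = (T + 9)/(-11 - 1) = (9 + T)/(-12) = (9 + T)*(-1/12) = -¾ - T/12)
(254 + E(-22/8, -1 + O))² = (254 + (-¾ - (-1 + 0)/12))² = (254 + (-¾ - 1/12*(-1)))² = (254 + (-¾ + 1/12))² = (254 - ⅔)² = (760/3)² = 577600/9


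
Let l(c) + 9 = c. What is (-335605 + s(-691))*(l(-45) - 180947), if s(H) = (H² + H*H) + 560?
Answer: -112205596917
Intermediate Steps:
l(c) = -9 + c
s(H) = 560 + 2*H² (s(H) = (H² + H²) + 560 = 2*H² + 560 = 560 + 2*H²)
(-335605 + s(-691))*(l(-45) - 180947) = (-335605 + (560 + 2*(-691)²))*((-9 - 45) - 180947) = (-335605 + (560 + 2*477481))*(-54 - 180947) = (-335605 + (560 + 954962))*(-181001) = (-335605 + 955522)*(-181001) = 619917*(-181001) = -112205596917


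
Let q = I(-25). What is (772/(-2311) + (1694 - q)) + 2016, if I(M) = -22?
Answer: 8623880/2311 ≈ 3731.7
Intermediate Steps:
q = -22
(772/(-2311) + (1694 - q)) + 2016 = (772/(-2311) + (1694 - 1*(-22))) + 2016 = (772*(-1/2311) + (1694 + 22)) + 2016 = (-772/2311 + 1716) + 2016 = 3964904/2311 + 2016 = 8623880/2311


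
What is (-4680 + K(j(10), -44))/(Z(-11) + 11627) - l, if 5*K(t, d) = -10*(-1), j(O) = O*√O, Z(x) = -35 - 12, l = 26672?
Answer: -154433219/5790 ≈ -26672.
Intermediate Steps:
Z(x) = -47
j(O) = O^(3/2)
K(t, d) = 2 (K(t, d) = (-10*(-1))/5 = (⅕)*10 = 2)
(-4680 + K(j(10), -44))/(Z(-11) + 11627) - l = (-4680 + 2)/(-47 + 11627) - 1*26672 = -4678/11580 - 26672 = -4678*1/11580 - 26672 = -2339/5790 - 26672 = -154433219/5790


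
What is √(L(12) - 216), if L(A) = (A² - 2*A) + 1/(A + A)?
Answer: 7*I*√282/12 ≈ 9.7958*I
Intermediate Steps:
L(A) = A² + 1/(2*A) - 2*A (L(A) = (A² - 2*A) + 1/(2*A) = A² + 1/(2*A) - 2*A)
√(L(12) - 216) = √((12² + (½)/12 - 2*12) - 216) = √((144 + (½)*(1/12) - 24) - 216) = √((144 + 1/24 - 24) - 216) = √(2881/24 - 216) = √(-2303/24) = 7*I*√282/12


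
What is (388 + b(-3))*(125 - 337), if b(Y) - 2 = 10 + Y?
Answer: -84164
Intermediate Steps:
b(Y) = 12 + Y (b(Y) = 2 + (10 + Y) = 12 + Y)
(388 + b(-3))*(125 - 337) = (388 + (12 - 3))*(125 - 337) = (388 + 9)*(-212) = 397*(-212) = -84164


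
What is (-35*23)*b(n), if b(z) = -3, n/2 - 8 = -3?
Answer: 2415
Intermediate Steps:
n = 10 (n = 16 + 2*(-3) = 16 - 6 = 10)
(-35*23)*b(n) = -35*23*(-3) = -805*(-3) = 2415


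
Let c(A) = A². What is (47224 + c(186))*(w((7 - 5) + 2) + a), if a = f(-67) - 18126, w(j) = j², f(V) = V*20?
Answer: -1591399000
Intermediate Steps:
f(V) = 20*V
a = -19466 (a = 20*(-67) - 18126 = -1340 - 18126 = -19466)
(47224 + c(186))*(w((7 - 5) + 2) + a) = (47224 + 186²)*(((7 - 5) + 2)² - 19466) = (47224 + 34596)*((2 + 2)² - 19466) = 81820*(4² - 19466) = 81820*(16 - 19466) = 81820*(-19450) = -1591399000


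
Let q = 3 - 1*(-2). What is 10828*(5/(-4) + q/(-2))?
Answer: -40605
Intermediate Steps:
q = 5 (q = 3 + 2 = 5)
10828*(5/(-4) + q/(-2)) = 10828*(5/(-4) + 5/(-2)) = 10828*(5*(-¼) + 5*(-½)) = 10828*(-5/4 - 5/2) = 10828*(-15/4) = -40605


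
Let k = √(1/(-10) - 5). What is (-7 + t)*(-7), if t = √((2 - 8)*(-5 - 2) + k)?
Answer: 49 - 7*√(4200 + 10*I*√510)/10 ≈ 3.6184 - 1.2192*I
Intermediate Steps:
k = I*√510/10 (k = √(-⅒ - 5) = √(-51/10) = I*√510/10 ≈ 2.2583*I)
t = √(42 + I*√510/10) (t = √((2 - 8)*(-5 - 2) + I*√510/10) = √(-6*(-7) + I*√510/10) = √(42 + I*√510/10) ≈ 6.4831 + 0.17417*I)
(-7 + t)*(-7) = (-7 + √(4200 + 10*I*√510)/10)*(-7) = 49 - 7*√(4200 + 10*I*√510)/10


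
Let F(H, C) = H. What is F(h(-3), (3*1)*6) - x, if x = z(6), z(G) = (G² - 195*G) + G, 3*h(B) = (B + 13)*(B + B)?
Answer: 1108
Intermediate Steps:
h(B) = 2*B*(13 + B)/3 (h(B) = ((B + 13)*(B + B))/3 = ((13 + B)*(2*B))/3 = (2*B*(13 + B))/3 = 2*B*(13 + B)/3)
z(G) = G² - 194*G
x = -1128 (x = 6*(-194 + 6) = 6*(-188) = -1128)
F(h(-3), (3*1)*6) - x = (⅔)*(-3)*(13 - 3) - 1*(-1128) = (⅔)*(-3)*10 + 1128 = -20 + 1128 = 1108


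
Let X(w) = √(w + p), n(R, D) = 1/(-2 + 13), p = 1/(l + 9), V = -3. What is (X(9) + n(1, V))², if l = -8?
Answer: 1211/121 + 2*√10/11 ≈ 10.583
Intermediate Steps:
p = 1 (p = 1/(-8 + 9) = 1/1 = 1)
n(R, D) = 1/11
X(w) = √(1 + w) (X(w) = √(w + 1) = √(1 + w))
(X(9) + n(1, V))² = (√(1 + 9) + 1/11)² = (√10 + 1/11)² = (1/11 + √10)²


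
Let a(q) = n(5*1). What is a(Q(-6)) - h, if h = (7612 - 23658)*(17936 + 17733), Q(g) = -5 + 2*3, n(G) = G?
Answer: 572344779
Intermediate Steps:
Q(g) = 1 (Q(g) = -5 + 6 = 1)
h = -572344774 (h = -16046*35669 = -572344774)
a(q) = 5 (a(q) = 5*1 = 5)
a(Q(-6)) - h = 5 - 1*(-572344774) = 5 + 572344774 = 572344779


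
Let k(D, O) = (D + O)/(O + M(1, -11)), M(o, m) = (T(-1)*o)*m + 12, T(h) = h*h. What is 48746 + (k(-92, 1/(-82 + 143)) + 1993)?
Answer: 101297/2 ≈ 50649.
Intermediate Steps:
T(h) = h²
M(o, m) = 12 + m*o (M(o, m) = ((-1)²*o)*m + 12 = (1*o)*m + 12 = o*m + 12 = m*o + 12 = 12 + m*o)
k(D, O) = (D + O)/(1 + O) (k(D, O) = (D + O)/(O + (12 - 11*1)) = (D + O)/(O + (12 - 11)) = (D + O)/(O + 1) = (D + O)/(1 + O))
48746 + (k(-92, 1/(-82 + 143)) + 1993) = 48746 + ((-92 + 1/(-82 + 143))/(1 + 1/(-82 + 143)) + 1993) = 48746 + ((-92 + 1/61)/(1 + 1/61) + 1993) = 48746 + (-5611/61/(62/61) + 1993) = 48746 + ((61/62)*(-5611/61) + 1993) = 48746 + (-181/2 + 1993) = 48746 + 3805/2 = 101297/2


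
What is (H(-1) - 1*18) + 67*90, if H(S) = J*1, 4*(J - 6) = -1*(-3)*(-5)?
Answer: 24057/4 ≈ 6014.3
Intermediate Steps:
J = 9/4 (J = 6 + (-1*(-3)*(-5))/4 = 6 + (3*(-5))/4 = 6 + (1/4)*(-15) = 6 - 15/4 = 9/4 ≈ 2.2500)
H(S) = 9/4 (H(S) = (9/4)*1 = 9/4)
(H(-1) - 1*18) + 67*90 = (9/4 - 1*18) + 67*90 = (9/4 - 18) + 6030 = -63/4 + 6030 = 24057/4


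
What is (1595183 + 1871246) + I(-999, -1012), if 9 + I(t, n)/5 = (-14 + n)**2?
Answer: 8729764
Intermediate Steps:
I(t, n) = -45 + 5*(-14 + n)**2
(1595183 + 1871246) + I(-999, -1012) = (1595183 + 1871246) + (-45 + 5*(-14 - 1012)**2) = 3466429 + (-45 + 5*(-1026)**2) = 3466429 + (-45 + 5*1052676) = 3466429 + (-45 + 5263380) = 3466429 + 5263335 = 8729764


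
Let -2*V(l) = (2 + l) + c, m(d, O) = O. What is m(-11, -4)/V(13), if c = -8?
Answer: 8/7 ≈ 1.1429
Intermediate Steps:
V(l) = 3 - l/2 (V(l) = -((2 + l) - 8)/2 = -(-6 + l)/2 = 3 - l/2)
m(-11, -4)/V(13) = -4/(3 - ½*13) = -4/(3 - 13/2) = -4/(-7/2) = -4*(-2/7) = 8/7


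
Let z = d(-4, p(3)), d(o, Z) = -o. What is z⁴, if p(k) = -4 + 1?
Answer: 256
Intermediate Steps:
p(k) = -3
z = 4 (z = -1*(-4) = 4)
z⁴ = 4⁴ = 256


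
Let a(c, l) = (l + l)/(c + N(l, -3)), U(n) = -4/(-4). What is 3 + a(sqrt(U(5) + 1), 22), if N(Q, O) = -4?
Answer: -67/7 - 22*sqrt(2)/7 ≈ -14.016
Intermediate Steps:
U(n) = 1 (U(n) = -4*(-1/4) = 1)
a(c, l) = 2*l/(-4 + c) (a(c, l) = (l + l)/(c - 4) = (2*l)/(-4 + c) = 2*l/(-4 + c))
3 + a(sqrt(U(5) + 1), 22) = 3 + 2*22/(-4 + sqrt(1 + 1)) = 3 + 2*22/(-4 + sqrt(2)) = 3 + 44/(-4 + sqrt(2))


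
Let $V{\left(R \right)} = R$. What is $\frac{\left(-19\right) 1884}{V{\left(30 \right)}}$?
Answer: $- \frac{5966}{5} \approx -1193.2$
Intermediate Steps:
$\frac{\left(-19\right) 1884}{V{\left(30 \right)}} = \frac{\left(-19\right) 1884}{30} = \left(-35796\right) \frac{1}{30} = - \frac{5966}{5}$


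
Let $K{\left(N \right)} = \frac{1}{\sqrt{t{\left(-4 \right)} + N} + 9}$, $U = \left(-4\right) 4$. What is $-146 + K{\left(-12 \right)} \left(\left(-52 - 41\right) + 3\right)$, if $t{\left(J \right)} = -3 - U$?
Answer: $-155$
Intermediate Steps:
$U = -16$
$t{\left(J \right)} = 13$ ($t{\left(J \right)} = -3 - -16 = -3 + 16 = 13$)
$K{\left(N \right)} = \frac{1}{9 + \sqrt{13 + N}}$ ($K{\left(N \right)} = \frac{1}{\sqrt{13 + N} + 9} = \frac{1}{9 + \sqrt{13 + N}}$)
$-146 + K{\left(-12 \right)} \left(\left(-52 - 41\right) + 3\right) = -146 + \frac{\left(-52 - 41\right) + 3}{9 + \sqrt{13 - 12}} = -146 + \frac{-93 + 3}{9 + \sqrt{1}} = -146 + \frac{1}{9 + 1} \left(-90\right) = -146 + \frac{1}{10} \left(-90\right) = -146 - 9 = -155$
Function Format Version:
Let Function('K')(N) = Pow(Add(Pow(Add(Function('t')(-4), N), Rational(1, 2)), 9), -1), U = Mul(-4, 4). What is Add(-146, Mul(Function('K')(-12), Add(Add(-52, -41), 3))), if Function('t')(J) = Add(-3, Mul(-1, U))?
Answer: -155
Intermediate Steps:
U = -16
Function('t')(J) = 13 (Function('t')(J) = Add(-3, Mul(-1, -16)) = Add(-3, 16) = 13)
Function('K')(N) = Pow(Add(9, Pow(Add(13, N), Rational(1, 2))), -1) (Function('K')(N) = Pow(Add(Pow(Add(13, N), Rational(1, 2)), 9), -1) = Pow(Add(9, Pow(Add(13, N), Rational(1, 2))), -1))
Add(-146, Mul(Function('K')(-12), Add(Add(-52, -41), 3))) = Add(-146, Mul(Pow(Add(9, Pow(Add(13, -12), Rational(1, 2))), -1), Add(Add(-52, -41), 3))) = Add(-146, Mul(Pow(Add(9, Pow(1, Rational(1, 2))), -1), Add(-93, 3))) = Add(-146, Mul(Pow(Add(9, 1), -1), -90)) = Add(-146, Mul(Pow(10, -1), -90)) = Add(-146, Mul(Rational(1, 10), -90)) = Add(-146, -9) = -155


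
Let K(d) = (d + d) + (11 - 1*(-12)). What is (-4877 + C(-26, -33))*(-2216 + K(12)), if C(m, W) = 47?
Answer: 10476270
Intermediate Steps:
K(d) = 23 + 2*d (K(d) = 2*d + (11 + 12) = 2*d + 23 = 23 + 2*d)
(-4877 + C(-26, -33))*(-2216 + K(12)) = (-4877 + 47)*(-2216 + (23 + 2*12)) = -4830*(-2216 + (23 + 24)) = -4830*(-2216 + 47) = -4830*(-2169) = 10476270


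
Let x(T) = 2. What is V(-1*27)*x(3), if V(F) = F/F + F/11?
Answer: -32/11 ≈ -2.9091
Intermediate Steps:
V(F) = 1 + F/11 (V(F) = 1 + F*(1/11) = 1 + F/11)
V(-1*27)*x(3) = (1 + (-1*27)/11)*2 = (1 + (1/11)*(-27))*2 = (1 - 27/11)*2 = -16/11*2 = -32/11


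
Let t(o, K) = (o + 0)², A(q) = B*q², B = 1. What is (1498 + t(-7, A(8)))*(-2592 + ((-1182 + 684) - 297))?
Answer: -5239689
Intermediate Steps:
A(q) = q² (A(q) = 1*q² = q²)
t(o, K) = o²
(1498 + t(-7, A(8)))*(-2592 + ((-1182 + 684) - 297)) = (1498 + (-7)²)*(-2592 + ((-1182 + 684) - 297)) = (1498 + 49)*(-2592 + (-498 - 297)) = 1547*(-2592 - 795) = 1547*(-3387) = -5239689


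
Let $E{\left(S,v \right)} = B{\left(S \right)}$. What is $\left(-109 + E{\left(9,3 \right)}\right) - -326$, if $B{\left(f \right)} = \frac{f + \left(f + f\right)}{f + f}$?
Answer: $\frac{437}{2} \approx 218.5$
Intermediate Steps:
$B{\left(f \right)} = \frac{3}{2}$ ($B{\left(f \right)} = \frac{f + 2 f}{2 f} = 3 f \frac{1}{2 f} = \frac{3}{2}$)
$E{\left(S,v \right)} = \frac{3}{2}$
$\left(-109 + E{\left(9,3 \right)}\right) - -326 = \left(-109 + \frac{3}{2}\right) - -326 = - \frac{215}{2} + 326 = \frac{437}{2}$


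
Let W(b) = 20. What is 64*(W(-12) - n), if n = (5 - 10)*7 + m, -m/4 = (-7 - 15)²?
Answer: 127424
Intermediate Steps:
m = -1936 (m = -4*(-7 - 15)² = -4*(-22)² = -4*484 = -1936)
n = -1971 (n = (5 - 10)*7 - 1936 = -5*7 - 1936 = -35 - 1936 = -1971)
64*(W(-12) - n) = 64*(20 - 1*(-1971)) = 64*(20 + 1971) = 64*1991 = 127424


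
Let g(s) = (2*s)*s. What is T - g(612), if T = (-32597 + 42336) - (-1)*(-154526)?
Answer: -893875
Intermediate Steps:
g(s) = 2*s²
T = -144787 (T = 9739 - 1*154526 = 9739 - 154526 = -144787)
T - g(612) = -144787 - 2*612² = -144787 - 2*374544 = -144787 - 1*749088 = -144787 - 749088 = -893875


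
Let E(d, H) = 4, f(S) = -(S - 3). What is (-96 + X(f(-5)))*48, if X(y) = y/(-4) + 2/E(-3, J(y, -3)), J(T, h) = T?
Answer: -4680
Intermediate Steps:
f(S) = 3 - S (f(S) = -(-3 + S) = 3 - S)
X(y) = 1/2 - y/4 (X(y) = y/(-4) + 2/4 = y*(-1/4) + 2*(1/4) = -y/4 + 1/2 = 1/2 - y/4)
(-96 + X(f(-5)))*48 = (-96 + (1/2 - (3 - 1*(-5))/4))*48 = (-96 + (1/2 - (3 + 5)/4))*48 = (-96 + (1/2 - 1/4*8))*48 = (-96 + (1/2 - 2))*48 = (-96 - 3/2)*48 = -195/2*48 = -4680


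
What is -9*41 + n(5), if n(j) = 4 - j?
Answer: -370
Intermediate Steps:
-9*41 + n(5) = -9*41 + (4 - 1*5) = -369 + (4 - 5) = -369 - 1 = -370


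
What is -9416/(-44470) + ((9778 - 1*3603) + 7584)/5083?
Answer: 329862129/113020505 ≈ 2.9186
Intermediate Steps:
-9416/(-44470) + ((9778 - 1*3603) + 7584)/5083 = -9416*(-1/44470) + ((9778 - 3603) + 7584)*(1/5083) = 4708/22235 + (6175 + 7584)*(1/5083) = 4708/22235 + 13759*(1/5083) = 4708/22235 + 13759/5083 = 329862129/113020505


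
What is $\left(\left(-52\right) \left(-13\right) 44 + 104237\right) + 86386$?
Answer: $220367$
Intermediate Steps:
$\left(\left(-52\right) \left(-13\right) 44 + 104237\right) + 86386 = \left(676 \cdot 44 + 104237\right) + 86386 = \left(29744 + 104237\right) + 86386 = 133981 + 86386 = 220367$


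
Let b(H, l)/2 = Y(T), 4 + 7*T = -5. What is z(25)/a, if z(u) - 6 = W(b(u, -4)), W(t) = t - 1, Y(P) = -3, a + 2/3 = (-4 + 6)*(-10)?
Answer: 3/62 ≈ 0.048387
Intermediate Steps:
T = -9/7 (T = -4/7 + (⅐)*(-5) = -4/7 - 5/7 = -9/7 ≈ -1.2857)
a = -62/3 (a = -⅔ + (-4 + 6)*(-10) = -⅔ + 2*(-10) = -⅔ - 20 = -62/3 ≈ -20.667)
b(H, l) = -6 (b(H, l) = 2*(-3) = -6)
W(t) = -1 + t
z(u) = -1 (z(u) = 6 + (-1 - 6) = 6 - 7 = -1)
z(25)/a = -1/(-62/3) = -1*(-3/62) = 3/62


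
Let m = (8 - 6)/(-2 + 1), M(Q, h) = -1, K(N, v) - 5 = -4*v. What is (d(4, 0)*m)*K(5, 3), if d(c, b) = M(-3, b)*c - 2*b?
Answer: -56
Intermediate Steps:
K(N, v) = 5 - 4*v
m = -2 (m = 2/(-1) = 2*(-1) = -2)
d(c, b) = -c - 2*b
(d(4, 0)*m)*K(5, 3) = ((-1*4 - 2*0)*(-2))*(5 - 4*3) = ((-4 + 0)*(-2))*(5 - 12) = -4*(-2)*(-7) = 8*(-7) = -56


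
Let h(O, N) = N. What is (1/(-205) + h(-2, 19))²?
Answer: 15163236/42025 ≈ 360.81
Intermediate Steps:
(1/(-205) + h(-2, 19))² = (1/(-205) + 19)² = (-1/205 + 19)² = (3894/205)² = 15163236/42025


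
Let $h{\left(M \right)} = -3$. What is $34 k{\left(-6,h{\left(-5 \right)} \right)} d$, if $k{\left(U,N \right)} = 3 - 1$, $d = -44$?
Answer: $-2992$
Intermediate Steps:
$k{\left(U,N \right)} = 2$
$34 k{\left(-6,h{\left(-5 \right)} \right)} d = 34 \cdot 2 \left(-44\right) = 68 \left(-44\right) = -2992$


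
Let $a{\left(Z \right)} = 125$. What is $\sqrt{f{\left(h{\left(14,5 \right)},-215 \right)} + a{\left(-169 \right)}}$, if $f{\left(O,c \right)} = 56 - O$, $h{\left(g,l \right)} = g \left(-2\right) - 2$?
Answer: $\sqrt{211} \approx 14.526$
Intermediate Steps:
$h{\left(g,l \right)} = -2 - 2 g$ ($h{\left(g,l \right)} = - 2 g - 2 = -2 - 2 g$)
$\sqrt{f{\left(h{\left(14,5 \right)},-215 \right)} + a{\left(-169 \right)}} = \sqrt{\left(56 - \left(-2 - 28\right)\right) + 125} = \sqrt{\left(56 - -30\right) + 125} = \sqrt{\left(56 + 30\right) + 125} = \sqrt{86 + 125} = \sqrt{211}$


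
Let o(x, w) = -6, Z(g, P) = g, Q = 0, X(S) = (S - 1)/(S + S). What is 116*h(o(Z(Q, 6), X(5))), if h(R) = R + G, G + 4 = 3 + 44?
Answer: 4292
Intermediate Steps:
X(S) = (-1 + S)/(2*S) (X(S) = (-1 + S)/((2*S)) = (-1 + S)*(1/(2*S)) = (-1 + S)/(2*S))
G = 43 (G = -4 + (3 + 44) = -4 + 47 = 43)
h(R) = 43 + R (h(R) = R + 43 = 43 + R)
116*h(o(Z(Q, 6), X(5))) = 116*(43 - 6) = 116*37 = 4292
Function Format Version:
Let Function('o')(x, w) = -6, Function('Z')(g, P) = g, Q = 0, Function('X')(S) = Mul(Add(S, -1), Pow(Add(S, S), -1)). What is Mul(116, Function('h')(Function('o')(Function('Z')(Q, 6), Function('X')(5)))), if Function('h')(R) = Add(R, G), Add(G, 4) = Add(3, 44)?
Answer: 4292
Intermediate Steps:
Function('X')(S) = Mul(Rational(1, 2), Pow(S, -1), Add(-1, S)) (Function('X')(S) = Mul(Add(-1, S), Pow(Mul(2, S), -1)) = Mul(Add(-1, S), Mul(Rational(1, 2), Pow(S, -1))) = Mul(Rational(1, 2), Pow(S, -1), Add(-1, S)))
G = 43 (G = Add(-4, Add(3, 44)) = Add(-4, 47) = 43)
Function('h')(R) = Add(43, R) (Function('h')(R) = Add(R, 43) = Add(43, R))
Mul(116, Function('h')(Function('o')(Function('Z')(Q, 6), Function('X')(5)))) = Mul(116, Add(43, -6)) = Mul(116, 37) = 4292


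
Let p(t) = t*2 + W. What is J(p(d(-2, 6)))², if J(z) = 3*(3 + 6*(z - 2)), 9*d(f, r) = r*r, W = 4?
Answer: 35721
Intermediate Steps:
d(f, r) = r²/9 (d(f, r) = (r*r)/9 = r²/9)
p(t) = 4 + 2*t (p(t) = t*2 + 4 = 2*t + 4 = 4 + 2*t)
J(z) = -27 + 18*z (J(z) = 3*(3 + 6*(-2 + z)) = 3*(3 + (-12 + 6*z)) = 3*(-9 + 6*z) = -27 + 18*z)
J(p(d(-2, 6)))² = (-27 + 18*(4 + 2*((⅑)*6²)))² = (-27 + 18*(4 + 2*((⅑)*36)))² = (-27 + 18*(4 + 2*4))² = (-27 + 18*(4 + 8))² = (-27 + 18*12)² = (-27 + 216)² = 189² = 35721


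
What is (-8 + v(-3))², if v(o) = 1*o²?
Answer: 1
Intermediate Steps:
v(o) = o²
(-8 + v(-3))² = (-8 + (-3)²)² = (-8 + 9)² = 1² = 1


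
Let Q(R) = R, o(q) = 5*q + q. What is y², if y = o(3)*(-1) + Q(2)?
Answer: 256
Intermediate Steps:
o(q) = 6*q
y = -16 (y = (6*3)*(-1) + 2 = 18*(-1) + 2 = -18 + 2 = -16)
y² = (-16)² = 256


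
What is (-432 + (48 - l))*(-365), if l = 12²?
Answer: 192720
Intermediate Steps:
l = 144
(-432 + (48 - l))*(-365) = (-432 + (48 - 1*144))*(-365) = (-432 + (48 - 144))*(-365) = (-432 - 96)*(-365) = -528*(-365) = 192720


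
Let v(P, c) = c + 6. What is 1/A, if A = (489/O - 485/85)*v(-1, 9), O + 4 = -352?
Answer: -6052/642675 ≈ -0.0094169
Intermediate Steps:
O = -356 (O = -4 - 352 = -356)
v(P, c) = 6 + c
A = -642675/6052 (A = (489/(-356) - 485/85)*(6 + 9) = (489*(-1/356) - 485*1/85)*15 = (-489/356 - 97/17)*15 = -42845/6052*15 = -642675/6052 ≈ -106.19)
1/A = 1/(-642675/6052) = -6052/642675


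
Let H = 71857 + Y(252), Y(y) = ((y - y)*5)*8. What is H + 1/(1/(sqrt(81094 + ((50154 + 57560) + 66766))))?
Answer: 71857 + sqrt(255574) ≈ 72363.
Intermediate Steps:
Y(y) = 0 (Y(y) = (0*5)*8 = 0*8 = 0)
H = 71857 (H = 71857 + 0 = 71857)
H + 1/(1/(sqrt(81094 + ((50154 + 57560) + 66766)))) = 71857 + 1/(1/(sqrt(81094 + ((50154 + 57560) + 66766)))) = 71857 + 1/(1/(sqrt(81094 + (107714 + 66766)))) = 71857 + 1/(1/(sqrt(81094 + 174480))) = 71857 + 1/(1/(sqrt(255574))) = 71857 + 1/(sqrt(255574)/255574) = 71857 + sqrt(255574)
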